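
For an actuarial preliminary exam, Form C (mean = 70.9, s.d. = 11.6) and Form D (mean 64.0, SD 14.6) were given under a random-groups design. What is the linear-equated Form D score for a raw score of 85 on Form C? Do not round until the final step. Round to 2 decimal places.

Linear equating: y = (SD_Y/SD_X)(x − M_X) + M_Y
y = (14.6/11.6)(85 − 70.9) + 64.0
y = 1.258621 × 14.1 + 64.0 = 17.7466 + 64.0 = 81.75

81.75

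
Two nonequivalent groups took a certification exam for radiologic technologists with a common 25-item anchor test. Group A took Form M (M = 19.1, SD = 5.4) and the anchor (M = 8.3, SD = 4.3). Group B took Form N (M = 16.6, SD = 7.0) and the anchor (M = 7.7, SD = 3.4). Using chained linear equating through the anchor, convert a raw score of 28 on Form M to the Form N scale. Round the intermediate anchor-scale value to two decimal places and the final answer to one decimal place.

Form M → anchor (Group A): v = (4.3/5.4)(28 − 19.1) + 8.3 = 15.39
anchor → Form N (Group B): y = (7.0/3.4)(15.39 − 7.7) + 16.6 = 32.4

32.4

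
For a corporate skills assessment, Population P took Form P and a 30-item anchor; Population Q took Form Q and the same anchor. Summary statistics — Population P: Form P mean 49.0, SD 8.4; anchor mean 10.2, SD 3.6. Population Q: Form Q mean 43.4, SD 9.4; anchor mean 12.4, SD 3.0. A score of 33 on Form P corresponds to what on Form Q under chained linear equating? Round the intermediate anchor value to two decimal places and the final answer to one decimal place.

Form P → anchor (Population P): v = (3.6/8.4)(33 − 49.0) + 10.2 = 3.34
anchor → Form Q (Population Q): y = (9.4/3.0)(3.34 − 12.4) + 43.4 = 15.0

15.0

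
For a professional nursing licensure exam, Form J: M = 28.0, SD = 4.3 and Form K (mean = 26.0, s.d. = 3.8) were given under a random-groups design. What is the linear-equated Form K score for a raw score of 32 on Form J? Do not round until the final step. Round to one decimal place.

Linear equating: y = (SD_Y/SD_X)(x − M_X) + M_Y
y = (3.8/4.3)(32 − 28.0) + 26.0
y = 0.883721 × 4.0 + 26.0 = 3.5349 + 26.0 = 29.5

29.5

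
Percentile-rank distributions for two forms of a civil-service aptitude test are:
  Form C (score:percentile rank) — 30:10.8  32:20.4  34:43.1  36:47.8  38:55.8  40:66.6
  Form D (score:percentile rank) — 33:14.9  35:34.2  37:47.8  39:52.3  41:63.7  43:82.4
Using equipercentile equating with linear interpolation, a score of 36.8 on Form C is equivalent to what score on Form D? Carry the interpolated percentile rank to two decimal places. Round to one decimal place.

PR of 36.8 on Form C: 47.8 + (36.8 − 36)/(38 − 36) × (55.8 − 47.8) = 51.00
On Form D, PR 51.00 falls between score 37 (PR 47.8) and 39 (PR 52.3).
Interpolate: 37 + (51.00 − 47.8)/(52.3 − 47.8) × (39 − 37) = 38.4

38.4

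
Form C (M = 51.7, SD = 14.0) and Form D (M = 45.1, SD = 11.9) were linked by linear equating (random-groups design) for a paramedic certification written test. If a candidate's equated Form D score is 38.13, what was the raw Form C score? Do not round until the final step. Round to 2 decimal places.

Invert y = (SD_Y/SD_X)(x − M_X) + M_Y:
x = (SD_X/SD_Y)(y − M_Y) + M_X = (14.0/11.9)(38.13 − 45.1) + 51.7
x = 1.176471 × -6.970 + 51.7 = 43.50

43.50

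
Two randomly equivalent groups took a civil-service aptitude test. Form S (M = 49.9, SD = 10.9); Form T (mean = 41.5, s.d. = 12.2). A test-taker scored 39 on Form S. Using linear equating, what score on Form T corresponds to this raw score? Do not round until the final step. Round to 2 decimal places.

29.30

Linear equating: y = (SD_Y/SD_X)(x − M_X) + M_Y
y = (12.2/10.9)(39 − 49.9) + 41.5
y = 1.119266 × -10.9 + 41.5 = -12.2000 + 41.5 = 29.30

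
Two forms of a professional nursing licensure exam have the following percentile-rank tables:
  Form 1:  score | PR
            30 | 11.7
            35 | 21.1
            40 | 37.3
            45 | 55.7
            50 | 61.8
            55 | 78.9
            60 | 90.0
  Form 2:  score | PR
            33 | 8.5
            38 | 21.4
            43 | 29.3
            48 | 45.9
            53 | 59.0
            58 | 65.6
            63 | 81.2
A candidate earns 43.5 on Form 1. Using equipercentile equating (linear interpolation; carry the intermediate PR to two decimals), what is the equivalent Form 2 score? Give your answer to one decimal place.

49.6

PR of 43.5 on Form 1: 37.3 + (43.5 − 40)/(45 − 40) × (55.7 − 37.3) = 50.18
On Form 2, PR 50.18 falls between score 48 (PR 45.9) and 53 (PR 59.0).
Interpolate: 48 + (50.18 − 45.9)/(59.0 − 45.9) × (53 − 48) = 49.6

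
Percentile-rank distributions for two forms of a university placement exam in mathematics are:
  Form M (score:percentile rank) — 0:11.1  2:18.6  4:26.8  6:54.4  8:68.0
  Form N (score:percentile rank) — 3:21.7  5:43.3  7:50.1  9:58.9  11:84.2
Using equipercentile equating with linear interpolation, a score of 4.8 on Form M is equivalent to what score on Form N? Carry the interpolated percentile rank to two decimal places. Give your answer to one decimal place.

4.5

PR of 4.8 on Form M: 26.8 + (4.8 − 4)/(6 − 4) × (54.4 − 26.8) = 37.84
On Form N, PR 37.84 falls between score 3 (PR 21.7) and 5 (PR 43.3).
Interpolate: 3 + (37.84 − 21.7)/(43.3 − 21.7) × (5 − 3) = 4.5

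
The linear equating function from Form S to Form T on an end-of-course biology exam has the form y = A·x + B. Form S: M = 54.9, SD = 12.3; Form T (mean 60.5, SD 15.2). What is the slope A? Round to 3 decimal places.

A = SD_Y / SD_X = 15.2 / 12.3 = 1.236

1.236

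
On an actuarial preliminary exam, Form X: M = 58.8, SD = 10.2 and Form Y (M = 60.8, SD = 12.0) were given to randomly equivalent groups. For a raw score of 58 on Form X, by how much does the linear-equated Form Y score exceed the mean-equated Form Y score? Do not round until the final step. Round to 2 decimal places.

-0.14

Mean-equated: 58 + (60.8 − 58.8) = 60.00
Linear-equated: (12.0/10.2)(58 − 58.8) + 60.8 = 59.859
Difference = 59.859 − 60.00 = -0.14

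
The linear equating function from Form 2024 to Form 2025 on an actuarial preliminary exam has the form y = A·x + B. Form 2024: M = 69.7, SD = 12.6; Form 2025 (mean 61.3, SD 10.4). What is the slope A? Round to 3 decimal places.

0.825

A = SD_Y / SD_X = 10.4 / 12.6 = 0.825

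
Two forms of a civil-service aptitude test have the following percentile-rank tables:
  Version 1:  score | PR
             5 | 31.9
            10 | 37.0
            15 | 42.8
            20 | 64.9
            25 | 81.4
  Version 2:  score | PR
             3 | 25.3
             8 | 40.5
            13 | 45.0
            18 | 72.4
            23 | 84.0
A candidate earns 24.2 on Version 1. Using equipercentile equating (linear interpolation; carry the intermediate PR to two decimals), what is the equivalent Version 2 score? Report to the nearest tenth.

PR of 24.2 on Version 1: 64.9 + (24.2 − 20)/(25 − 20) × (81.4 − 64.9) = 78.76
On Version 2, PR 78.76 falls between score 18 (PR 72.4) and 23 (PR 84.0).
Interpolate: 18 + (78.76 − 72.4)/(84.0 − 72.4) × (23 − 18) = 20.7

20.7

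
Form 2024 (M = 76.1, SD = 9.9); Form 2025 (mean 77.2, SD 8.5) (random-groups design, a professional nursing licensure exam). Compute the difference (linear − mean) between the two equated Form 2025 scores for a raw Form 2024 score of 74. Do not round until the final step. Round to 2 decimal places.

Mean-equated: 74 + (77.2 − 76.1) = 75.10
Linear-equated: (8.5/9.9)(74 − 76.1) + 77.2 = 75.397
Difference = 75.397 − 75.10 = 0.30

0.30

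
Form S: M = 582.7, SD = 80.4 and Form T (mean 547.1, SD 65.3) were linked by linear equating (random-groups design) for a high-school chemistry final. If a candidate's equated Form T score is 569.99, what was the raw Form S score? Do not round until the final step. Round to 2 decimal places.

610.88

Invert y = (SD_Y/SD_X)(x − M_X) + M_Y:
x = (SD_X/SD_Y)(y − M_Y) + M_X = (80.4/65.3)(569.99 − 547.1) + 582.7
x = 1.231240 × 22.890 + 582.7 = 610.88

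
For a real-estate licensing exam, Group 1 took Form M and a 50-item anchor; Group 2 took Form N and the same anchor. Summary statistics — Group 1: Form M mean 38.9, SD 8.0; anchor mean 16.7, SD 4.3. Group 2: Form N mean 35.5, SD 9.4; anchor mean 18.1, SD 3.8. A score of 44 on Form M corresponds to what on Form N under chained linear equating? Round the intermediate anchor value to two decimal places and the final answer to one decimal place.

Form M → anchor (Group 1): v = (4.3/8.0)(44 − 38.9) + 16.7 = 19.44
anchor → Form N (Group 2): y = (9.4/3.8)(19.44 − 18.1) + 35.5 = 38.8

38.8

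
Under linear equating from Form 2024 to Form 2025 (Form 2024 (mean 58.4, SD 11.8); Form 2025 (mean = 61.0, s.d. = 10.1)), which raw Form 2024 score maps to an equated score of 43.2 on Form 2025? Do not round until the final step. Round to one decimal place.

37.6

Invert y = (SD_Y/SD_X)(x − M_X) + M_Y:
x = (SD_X/SD_Y)(y − M_Y) + M_X = (11.8/10.1)(43.2 − 61.0) + 58.4
x = 1.168317 × -17.800 + 58.4 = 37.6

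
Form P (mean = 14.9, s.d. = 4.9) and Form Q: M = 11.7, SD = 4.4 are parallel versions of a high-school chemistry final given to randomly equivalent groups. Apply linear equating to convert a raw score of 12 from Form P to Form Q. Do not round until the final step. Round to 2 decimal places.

Linear equating: y = (SD_Y/SD_X)(x − M_X) + M_Y
y = (4.4/4.9)(12 − 14.9) + 11.7
y = 0.897959 × -2.9 + 11.7 = -2.6041 + 11.7 = 9.10

9.10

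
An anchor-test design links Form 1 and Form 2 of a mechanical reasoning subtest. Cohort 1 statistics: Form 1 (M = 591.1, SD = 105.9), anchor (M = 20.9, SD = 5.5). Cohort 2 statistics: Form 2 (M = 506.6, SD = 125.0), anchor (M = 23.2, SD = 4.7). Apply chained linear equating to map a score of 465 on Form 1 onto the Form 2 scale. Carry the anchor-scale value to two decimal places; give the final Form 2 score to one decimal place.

Form 1 → anchor (Cohort 1): v = (5.5/105.9)(465 − 591.1) + 20.9 = 14.35
anchor → Form 2 (Cohort 2): y = (125.0/4.7)(14.35 − 23.2) + 506.6 = 271.2

271.2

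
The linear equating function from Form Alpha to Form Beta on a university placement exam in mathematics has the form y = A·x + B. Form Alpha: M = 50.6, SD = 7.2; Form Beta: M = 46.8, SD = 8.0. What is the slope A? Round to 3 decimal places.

A = SD_Y / SD_X = 8.0 / 7.2 = 1.111

1.111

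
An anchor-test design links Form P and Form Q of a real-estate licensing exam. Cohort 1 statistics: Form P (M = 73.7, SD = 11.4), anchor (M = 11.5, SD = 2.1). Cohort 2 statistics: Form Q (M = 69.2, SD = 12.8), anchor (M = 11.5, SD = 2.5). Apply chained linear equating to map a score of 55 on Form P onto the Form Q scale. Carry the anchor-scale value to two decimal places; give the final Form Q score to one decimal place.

Form P → anchor (Cohort 1): v = (2.1/11.4)(55 − 73.7) + 11.5 = 8.06
anchor → Form Q (Cohort 2): y = (12.8/2.5)(8.06 − 11.5) + 69.2 = 51.6

51.6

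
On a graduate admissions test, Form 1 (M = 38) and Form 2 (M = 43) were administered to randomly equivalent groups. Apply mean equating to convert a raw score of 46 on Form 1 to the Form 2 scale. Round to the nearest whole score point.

51

Mean equating: y = x + (M_Y − M_X) = 46 + (43 − 38) = 51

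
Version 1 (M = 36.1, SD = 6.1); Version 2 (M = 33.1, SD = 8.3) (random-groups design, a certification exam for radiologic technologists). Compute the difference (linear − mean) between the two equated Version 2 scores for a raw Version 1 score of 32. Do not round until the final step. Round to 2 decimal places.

Mean-equated: 32 + (33.1 − 36.1) = 29.00
Linear-equated: (8.3/6.1)(32 − 36.1) + 33.1 = 27.521
Difference = 27.521 − 29.00 = -1.48

-1.48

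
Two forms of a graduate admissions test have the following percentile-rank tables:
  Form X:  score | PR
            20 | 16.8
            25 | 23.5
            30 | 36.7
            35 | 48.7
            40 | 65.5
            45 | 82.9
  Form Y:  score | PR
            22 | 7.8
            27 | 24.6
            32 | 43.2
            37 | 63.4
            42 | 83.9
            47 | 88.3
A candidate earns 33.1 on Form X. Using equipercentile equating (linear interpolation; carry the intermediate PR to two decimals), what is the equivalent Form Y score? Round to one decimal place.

32.2

PR of 33.1 on Form X: 36.7 + (33.1 − 30)/(35 − 30) × (48.7 − 36.7) = 44.14
On Form Y, PR 44.14 falls between score 32 (PR 43.2) and 37 (PR 63.4).
Interpolate: 32 + (44.14 − 43.2)/(63.4 − 43.2) × (37 − 32) = 32.2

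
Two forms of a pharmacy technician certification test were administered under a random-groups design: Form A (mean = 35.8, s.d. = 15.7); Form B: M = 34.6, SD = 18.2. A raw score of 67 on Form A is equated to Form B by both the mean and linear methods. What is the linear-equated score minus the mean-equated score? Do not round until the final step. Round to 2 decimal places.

4.97

Mean-equated: 67 + (34.6 − 35.8) = 65.80
Linear-equated: (18.2/15.7)(67 − 35.8) + 34.6 = 70.768
Difference = 70.768 − 65.80 = 4.97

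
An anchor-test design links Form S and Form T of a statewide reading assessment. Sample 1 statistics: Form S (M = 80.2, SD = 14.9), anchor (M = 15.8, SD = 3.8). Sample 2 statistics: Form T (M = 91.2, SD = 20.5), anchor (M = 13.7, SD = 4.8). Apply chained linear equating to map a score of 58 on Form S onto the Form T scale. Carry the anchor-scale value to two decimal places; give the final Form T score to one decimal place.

76.0

Form S → anchor (Sample 1): v = (3.8/14.9)(58 − 80.2) + 15.8 = 10.14
anchor → Form T (Sample 2): y = (20.5/4.8)(10.14 − 13.7) + 91.2 = 76.0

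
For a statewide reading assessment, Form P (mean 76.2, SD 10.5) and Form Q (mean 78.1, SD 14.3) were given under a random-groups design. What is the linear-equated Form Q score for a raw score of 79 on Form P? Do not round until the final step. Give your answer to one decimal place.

Linear equating: y = (SD_Y/SD_X)(x − M_X) + M_Y
y = (14.3/10.5)(79 − 76.2) + 78.1
y = 1.361905 × 2.8 + 78.1 = 3.8133 + 78.1 = 81.9

81.9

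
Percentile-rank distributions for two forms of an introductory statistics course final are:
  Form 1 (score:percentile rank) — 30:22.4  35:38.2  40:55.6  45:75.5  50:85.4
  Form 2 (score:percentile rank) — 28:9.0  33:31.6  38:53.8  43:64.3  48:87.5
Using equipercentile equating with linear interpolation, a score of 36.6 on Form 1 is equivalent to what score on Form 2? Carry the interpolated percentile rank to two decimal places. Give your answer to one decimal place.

PR of 36.6 on Form 1: 38.2 + (36.6 − 35)/(40 − 35) × (55.6 − 38.2) = 43.77
On Form 2, PR 43.77 falls between score 33 (PR 31.6) and 38 (PR 53.8).
Interpolate: 33 + (43.77 − 31.6)/(53.8 − 31.6) × (38 − 33) = 35.7

35.7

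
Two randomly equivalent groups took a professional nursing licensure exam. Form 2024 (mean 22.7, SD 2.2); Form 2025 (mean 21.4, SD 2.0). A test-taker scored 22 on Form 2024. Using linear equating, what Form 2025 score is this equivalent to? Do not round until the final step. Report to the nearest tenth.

Linear equating: y = (SD_Y/SD_X)(x − M_X) + M_Y
y = (2.0/2.2)(22 − 22.7) + 21.4
y = 0.909091 × -0.7 + 21.4 = -0.6364 + 21.4 = 20.8

20.8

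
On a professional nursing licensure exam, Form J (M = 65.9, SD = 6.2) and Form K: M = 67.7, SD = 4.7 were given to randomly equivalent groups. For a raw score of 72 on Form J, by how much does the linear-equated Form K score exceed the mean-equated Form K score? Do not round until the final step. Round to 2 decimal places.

Mean-equated: 72 + (67.7 − 65.9) = 73.80
Linear-equated: (4.7/6.2)(72 − 65.9) + 67.7 = 72.324
Difference = 72.324 − 73.80 = -1.48

-1.48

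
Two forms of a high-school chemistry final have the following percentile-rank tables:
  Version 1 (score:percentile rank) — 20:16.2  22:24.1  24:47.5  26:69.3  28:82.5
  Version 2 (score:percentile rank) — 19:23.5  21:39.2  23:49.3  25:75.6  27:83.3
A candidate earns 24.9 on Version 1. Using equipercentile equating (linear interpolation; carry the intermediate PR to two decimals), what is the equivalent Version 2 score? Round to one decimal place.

23.6

PR of 24.9 on Version 1: 47.5 + (24.9 − 24)/(26 − 24) × (69.3 − 47.5) = 57.31
On Version 2, PR 57.31 falls between score 23 (PR 49.3) and 25 (PR 75.6).
Interpolate: 23 + (57.31 − 49.3)/(75.6 − 49.3) × (25 − 23) = 23.6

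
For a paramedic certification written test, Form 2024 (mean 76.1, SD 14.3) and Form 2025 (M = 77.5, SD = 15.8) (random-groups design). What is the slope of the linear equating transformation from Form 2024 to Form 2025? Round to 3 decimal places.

A = SD_Y / SD_X = 15.8 / 14.3 = 1.105

1.105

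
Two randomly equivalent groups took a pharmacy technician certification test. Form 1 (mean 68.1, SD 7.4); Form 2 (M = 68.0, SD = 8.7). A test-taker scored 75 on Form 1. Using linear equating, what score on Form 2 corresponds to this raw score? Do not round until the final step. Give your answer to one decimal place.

76.1

Linear equating: y = (SD_Y/SD_X)(x − M_X) + M_Y
y = (8.7/7.4)(75 − 68.1) + 68.0
y = 1.175676 × 6.9 + 68.0 = 8.1122 + 68.0 = 76.1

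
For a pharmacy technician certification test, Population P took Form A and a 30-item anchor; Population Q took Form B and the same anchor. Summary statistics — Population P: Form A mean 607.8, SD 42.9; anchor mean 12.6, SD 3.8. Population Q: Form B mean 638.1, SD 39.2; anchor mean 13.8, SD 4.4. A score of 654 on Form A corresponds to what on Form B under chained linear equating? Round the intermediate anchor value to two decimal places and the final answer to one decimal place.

663.8

Form A → anchor (Population P): v = (3.8/42.9)(654 − 607.8) + 12.6 = 16.69
anchor → Form B (Population Q): y = (39.2/4.4)(16.69 − 13.8) + 638.1 = 663.8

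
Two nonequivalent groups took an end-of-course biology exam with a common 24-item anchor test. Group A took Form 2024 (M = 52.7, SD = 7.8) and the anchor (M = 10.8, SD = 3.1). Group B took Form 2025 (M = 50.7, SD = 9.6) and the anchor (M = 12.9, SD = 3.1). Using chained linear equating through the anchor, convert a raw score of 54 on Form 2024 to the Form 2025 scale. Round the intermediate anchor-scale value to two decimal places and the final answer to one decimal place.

45.8

Form 2024 → anchor (Group A): v = (3.1/7.8)(54 − 52.7) + 10.8 = 11.32
anchor → Form 2025 (Group B): y = (9.6/3.1)(11.32 − 12.9) + 50.7 = 45.8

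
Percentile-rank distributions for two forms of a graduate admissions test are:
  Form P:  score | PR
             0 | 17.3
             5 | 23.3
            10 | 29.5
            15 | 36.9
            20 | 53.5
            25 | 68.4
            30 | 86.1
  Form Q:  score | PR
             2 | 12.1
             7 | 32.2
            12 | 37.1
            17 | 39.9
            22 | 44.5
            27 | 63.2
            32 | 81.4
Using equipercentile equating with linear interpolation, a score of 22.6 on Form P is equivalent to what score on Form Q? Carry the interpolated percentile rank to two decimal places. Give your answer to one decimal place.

PR of 22.6 on Form P: 53.5 + (22.6 − 20)/(25 − 20) × (68.4 − 53.5) = 61.25
On Form Q, PR 61.25 falls between score 22 (PR 44.5) and 27 (PR 63.2).
Interpolate: 22 + (61.25 − 44.5)/(63.2 − 44.5) × (27 − 22) = 26.5

26.5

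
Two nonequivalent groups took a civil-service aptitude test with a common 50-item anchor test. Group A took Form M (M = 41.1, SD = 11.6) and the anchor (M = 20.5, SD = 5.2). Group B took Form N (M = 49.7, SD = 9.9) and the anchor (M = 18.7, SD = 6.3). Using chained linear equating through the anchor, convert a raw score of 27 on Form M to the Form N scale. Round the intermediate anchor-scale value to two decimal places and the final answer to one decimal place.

42.6

Form M → anchor (Group A): v = (5.2/11.6)(27 − 41.1) + 20.5 = 14.18
anchor → Form N (Group B): y = (9.9/6.3)(14.18 − 18.7) + 49.7 = 42.6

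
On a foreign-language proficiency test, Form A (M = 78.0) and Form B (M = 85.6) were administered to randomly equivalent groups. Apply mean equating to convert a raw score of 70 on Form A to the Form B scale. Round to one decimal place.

Mean equating: y = x + (M_Y − M_X) = 70 + (85.6 − 78.0) = 77.6

77.6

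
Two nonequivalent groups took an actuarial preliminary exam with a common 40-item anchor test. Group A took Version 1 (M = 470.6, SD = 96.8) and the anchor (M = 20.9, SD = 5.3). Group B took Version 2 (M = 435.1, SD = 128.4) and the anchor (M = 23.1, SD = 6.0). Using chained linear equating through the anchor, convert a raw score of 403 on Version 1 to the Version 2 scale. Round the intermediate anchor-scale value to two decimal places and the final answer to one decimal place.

Version 1 → anchor (Group A): v = (5.3/96.8)(403 − 470.6) + 20.9 = 17.20
anchor → Version 2 (Group B): y = (128.4/6.0)(17.20 − 23.1) + 435.1 = 308.8

308.8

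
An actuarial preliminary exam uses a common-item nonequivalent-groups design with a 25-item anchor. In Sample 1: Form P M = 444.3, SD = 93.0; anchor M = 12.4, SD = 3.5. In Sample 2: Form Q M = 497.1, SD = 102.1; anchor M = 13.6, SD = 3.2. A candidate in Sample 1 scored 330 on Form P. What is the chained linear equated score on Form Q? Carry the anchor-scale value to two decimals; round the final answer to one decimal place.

321.6

Form P → anchor (Sample 1): v = (3.5/93.0)(330 − 444.3) + 12.4 = 8.10
anchor → Form Q (Sample 2): y = (102.1/3.2)(8.10 − 13.6) + 497.1 = 321.6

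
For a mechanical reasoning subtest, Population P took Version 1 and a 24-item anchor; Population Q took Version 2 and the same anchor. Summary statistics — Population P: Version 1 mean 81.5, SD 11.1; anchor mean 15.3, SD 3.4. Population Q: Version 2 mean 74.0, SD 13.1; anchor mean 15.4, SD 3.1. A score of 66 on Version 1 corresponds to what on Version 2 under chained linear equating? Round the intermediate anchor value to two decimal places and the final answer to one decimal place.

Version 1 → anchor (Population P): v = (3.4/11.1)(66 − 81.5) + 15.3 = 10.55
anchor → Version 2 (Population Q): y = (13.1/3.1)(10.55 − 15.4) + 74.0 = 53.5

53.5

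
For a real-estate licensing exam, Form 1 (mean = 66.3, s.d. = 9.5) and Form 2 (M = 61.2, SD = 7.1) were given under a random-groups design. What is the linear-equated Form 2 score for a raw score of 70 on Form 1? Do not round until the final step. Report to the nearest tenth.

Linear equating: y = (SD_Y/SD_X)(x − M_X) + M_Y
y = (7.1/9.5)(70 − 66.3) + 61.2
y = 0.747368 × 3.7 + 61.2 = 2.7653 + 61.2 = 64.0

64.0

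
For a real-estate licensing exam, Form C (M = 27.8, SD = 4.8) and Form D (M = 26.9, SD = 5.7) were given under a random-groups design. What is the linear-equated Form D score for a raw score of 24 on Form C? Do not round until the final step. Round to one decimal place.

Linear equating: y = (SD_Y/SD_X)(x − M_X) + M_Y
y = (5.7/4.8)(24 − 27.8) + 26.9
y = 1.187500 × -3.8 + 26.9 = -4.5125 + 26.9 = 22.4

22.4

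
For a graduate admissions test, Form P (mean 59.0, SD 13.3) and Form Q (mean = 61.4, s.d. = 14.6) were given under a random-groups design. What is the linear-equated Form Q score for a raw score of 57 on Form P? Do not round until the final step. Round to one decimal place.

59.2

Linear equating: y = (SD_Y/SD_X)(x − M_X) + M_Y
y = (14.6/13.3)(57 − 59.0) + 61.4
y = 1.097744 × -2.0 + 61.4 = -2.1955 + 61.4 = 59.2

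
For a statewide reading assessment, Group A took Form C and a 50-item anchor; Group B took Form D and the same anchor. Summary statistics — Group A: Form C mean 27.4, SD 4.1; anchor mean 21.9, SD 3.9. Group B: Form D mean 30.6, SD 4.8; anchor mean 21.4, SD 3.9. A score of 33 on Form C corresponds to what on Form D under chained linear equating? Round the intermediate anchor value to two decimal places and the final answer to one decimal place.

37.8

Form C → anchor (Group A): v = (3.9/4.1)(33 − 27.4) + 21.9 = 27.23
anchor → Form D (Group B): y = (4.8/3.9)(27.23 − 21.4) + 30.6 = 37.8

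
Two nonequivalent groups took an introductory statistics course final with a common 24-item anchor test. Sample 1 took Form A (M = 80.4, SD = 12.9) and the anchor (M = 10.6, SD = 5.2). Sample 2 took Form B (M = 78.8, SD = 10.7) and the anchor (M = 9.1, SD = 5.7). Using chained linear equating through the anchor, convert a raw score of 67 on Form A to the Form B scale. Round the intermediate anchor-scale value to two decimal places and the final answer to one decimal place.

Form A → anchor (Sample 1): v = (5.2/12.9)(67 − 80.4) + 10.6 = 5.20
anchor → Form B (Sample 2): y = (10.7/5.7)(5.20 − 9.1) + 78.8 = 71.5

71.5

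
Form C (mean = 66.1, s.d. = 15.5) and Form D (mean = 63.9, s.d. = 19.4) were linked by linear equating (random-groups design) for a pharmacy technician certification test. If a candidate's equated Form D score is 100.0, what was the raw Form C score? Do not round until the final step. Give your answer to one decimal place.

94.9

Invert y = (SD_Y/SD_X)(x − M_X) + M_Y:
x = (SD_X/SD_Y)(y − M_Y) + M_X = (15.5/19.4)(100.0 − 63.9) + 66.1
x = 0.798969 × 36.100 + 66.1 = 94.9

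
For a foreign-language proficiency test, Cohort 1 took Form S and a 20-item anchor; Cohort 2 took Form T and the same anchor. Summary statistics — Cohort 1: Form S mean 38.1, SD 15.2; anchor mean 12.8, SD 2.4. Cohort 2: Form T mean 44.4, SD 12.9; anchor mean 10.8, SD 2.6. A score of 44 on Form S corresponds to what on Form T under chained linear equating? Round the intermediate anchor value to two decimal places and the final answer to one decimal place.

Form S → anchor (Cohort 1): v = (2.4/15.2)(44 − 38.1) + 12.8 = 13.73
anchor → Form T (Cohort 2): y = (12.9/2.6)(13.73 − 10.8) + 44.4 = 58.9

58.9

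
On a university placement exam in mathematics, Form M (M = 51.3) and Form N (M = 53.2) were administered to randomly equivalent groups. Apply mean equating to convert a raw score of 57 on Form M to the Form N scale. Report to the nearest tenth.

Mean equating: y = x + (M_Y − M_X) = 57 + (53.2 − 51.3) = 58.9

58.9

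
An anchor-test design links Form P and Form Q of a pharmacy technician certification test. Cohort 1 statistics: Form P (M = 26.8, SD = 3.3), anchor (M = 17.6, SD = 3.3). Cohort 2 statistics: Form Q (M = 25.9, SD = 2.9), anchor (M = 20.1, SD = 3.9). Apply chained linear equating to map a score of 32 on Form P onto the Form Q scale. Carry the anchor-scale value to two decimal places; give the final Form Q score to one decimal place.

Form P → anchor (Cohort 1): v = (3.3/3.3)(32 − 26.8) + 17.6 = 22.80
anchor → Form Q (Cohort 2): y = (2.9/3.9)(22.80 − 20.1) + 25.9 = 27.9

27.9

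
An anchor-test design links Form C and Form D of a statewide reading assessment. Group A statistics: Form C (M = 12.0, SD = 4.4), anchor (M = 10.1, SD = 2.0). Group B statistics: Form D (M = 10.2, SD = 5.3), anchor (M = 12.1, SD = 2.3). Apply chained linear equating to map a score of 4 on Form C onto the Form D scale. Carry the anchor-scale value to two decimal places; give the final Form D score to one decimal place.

-2.8

Form C → anchor (Group A): v = (2.0/4.4)(4 − 12.0) + 10.1 = 6.46
anchor → Form D (Group B): y = (5.3/2.3)(6.46 − 12.1) + 10.2 = -2.8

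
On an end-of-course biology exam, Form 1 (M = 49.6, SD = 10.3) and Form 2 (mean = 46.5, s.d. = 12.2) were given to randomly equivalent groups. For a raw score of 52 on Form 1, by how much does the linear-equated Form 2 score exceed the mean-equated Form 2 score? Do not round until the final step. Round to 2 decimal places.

Mean-equated: 52 + (46.5 − 49.6) = 48.90
Linear-equated: (12.2/10.3)(52 − 49.6) + 46.5 = 49.343
Difference = 49.343 − 48.90 = 0.44

0.44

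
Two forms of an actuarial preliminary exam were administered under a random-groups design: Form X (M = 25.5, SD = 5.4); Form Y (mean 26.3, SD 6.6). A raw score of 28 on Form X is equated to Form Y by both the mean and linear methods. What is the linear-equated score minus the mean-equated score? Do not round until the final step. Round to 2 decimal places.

Mean-equated: 28 + (26.3 − 25.5) = 28.80
Linear-equated: (6.6/5.4)(28 − 25.5) + 26.3 = 29.356
Difference = 29.356 − 28.80 = 0.56

0.56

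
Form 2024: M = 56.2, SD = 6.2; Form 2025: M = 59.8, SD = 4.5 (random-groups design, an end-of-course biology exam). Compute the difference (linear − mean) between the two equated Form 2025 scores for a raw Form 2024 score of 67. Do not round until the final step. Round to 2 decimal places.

Mean-equated: 67 + (59.8 − 56.2) = 70.60
Linear-equated: (4.5/6.2)(67 − 56.2) + 59.8 = 67.639
Difference = 67.639 − 70.60 = -2.96

-2.96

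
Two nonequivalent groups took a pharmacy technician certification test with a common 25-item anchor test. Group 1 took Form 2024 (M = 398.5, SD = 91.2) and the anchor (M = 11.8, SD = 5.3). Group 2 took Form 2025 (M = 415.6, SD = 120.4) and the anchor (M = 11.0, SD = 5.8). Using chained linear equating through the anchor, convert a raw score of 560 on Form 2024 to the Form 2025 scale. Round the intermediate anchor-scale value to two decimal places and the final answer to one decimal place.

Form 2024 → anchor (Group 1): v = (5.3/91.2)(560 − 398.5) + 11.8 = 21.19
anchor → Form 2025 (Group 2): y = (120.4/5.8)(21.19 − 11.0) + 415.6 = 627.1

627.1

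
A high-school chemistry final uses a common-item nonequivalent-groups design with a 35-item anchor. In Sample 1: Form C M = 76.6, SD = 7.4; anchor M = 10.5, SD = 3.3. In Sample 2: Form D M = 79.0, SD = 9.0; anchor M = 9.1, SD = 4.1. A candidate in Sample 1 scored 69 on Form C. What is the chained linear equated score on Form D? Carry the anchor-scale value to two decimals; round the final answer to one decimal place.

74.6

Form C → anchor (Sample 1): v = (3.3/7.4)(69 − 76.6) + 10.5 = 7.11
anchor → Form D (Sample 2): y = (9.0/4.1)(7.11 − 9.1) + 79.0 = 74.6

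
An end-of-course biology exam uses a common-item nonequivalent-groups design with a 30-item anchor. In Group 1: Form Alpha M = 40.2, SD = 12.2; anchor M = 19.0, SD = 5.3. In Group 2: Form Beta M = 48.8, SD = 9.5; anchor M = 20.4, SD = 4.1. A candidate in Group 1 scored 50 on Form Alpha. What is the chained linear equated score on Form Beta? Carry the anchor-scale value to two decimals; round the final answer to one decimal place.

Form Alpha → anchor (Group 1): v = (5.3/12.2)(50 − 40.2) + 19.0 = 23.26
anchor → Form Beta (Group 2): y = (9.5/4.1)(23.26 − 20.4) + 48.8 = 55.4

55.4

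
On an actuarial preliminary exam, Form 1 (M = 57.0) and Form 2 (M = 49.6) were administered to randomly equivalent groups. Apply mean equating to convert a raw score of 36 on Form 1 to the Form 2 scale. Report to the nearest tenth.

28.6

Mean equating: y = x + (M_Y − M_X) = 36 + (49.6 − 57.0) = 28.6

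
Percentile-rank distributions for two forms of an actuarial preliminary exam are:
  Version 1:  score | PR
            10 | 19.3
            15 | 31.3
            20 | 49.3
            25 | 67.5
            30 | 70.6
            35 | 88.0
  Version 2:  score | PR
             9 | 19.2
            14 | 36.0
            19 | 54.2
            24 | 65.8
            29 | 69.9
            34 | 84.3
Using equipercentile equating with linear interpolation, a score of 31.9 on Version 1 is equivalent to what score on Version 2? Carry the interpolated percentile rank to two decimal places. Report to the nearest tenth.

31.5

PR of 31.9 on Version 1: 70.6 + (31.9 − 30)/(35 − 30) × (88.0 − 70.6) = 77.21
On Version 2, PR 77.21 falls between score 29 (PR 69.9) and 34 (PR 84.3).
Interpolate: 29 + (77.21 − 69.9)/(84.3 − 69.9) × (34 − 29) = 31.5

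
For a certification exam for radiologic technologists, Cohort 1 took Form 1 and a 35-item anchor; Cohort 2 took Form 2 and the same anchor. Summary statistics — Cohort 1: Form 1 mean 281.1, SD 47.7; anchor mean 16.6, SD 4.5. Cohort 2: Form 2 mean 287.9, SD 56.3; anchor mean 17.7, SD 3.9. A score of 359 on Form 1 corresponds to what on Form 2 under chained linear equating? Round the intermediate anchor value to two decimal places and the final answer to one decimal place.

Form 1 → anchor (Cohort 1): v = (4.5/47.7)(359 − 281.1) + 16.6 = 23.95
anchor → Form 2 (Cohort 2): y = (56.3/3.9)(23.95 − 17.7) + 287.9 = 378.1

378.1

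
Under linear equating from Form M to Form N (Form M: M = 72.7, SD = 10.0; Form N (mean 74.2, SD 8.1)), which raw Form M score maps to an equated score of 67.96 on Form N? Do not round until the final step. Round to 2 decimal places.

Invert y = (SD_Y/SD_X)(x − M_X) + M_Y:
x = (SD_X/SD_Y)(y − M_Y) + M_X = (10.0/8.1)(67.96 − 74.2) + 72.7
x = 1.234568 × -6.240 + 72.7 = 65.00

65.00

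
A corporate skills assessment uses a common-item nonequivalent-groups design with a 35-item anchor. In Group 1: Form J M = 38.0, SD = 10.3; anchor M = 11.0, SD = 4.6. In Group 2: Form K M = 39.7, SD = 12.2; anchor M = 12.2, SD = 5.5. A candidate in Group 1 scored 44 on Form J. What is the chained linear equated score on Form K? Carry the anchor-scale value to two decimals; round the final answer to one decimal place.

Form J → anchor (Group 1): v = (4.6/10.3)(44 − 38.0) + 11.0 = 13.68
anchor → Form K (Group 2): y = (12.2/5.5)(13.68 − 12.2) + 39.7 = 43.0

43.0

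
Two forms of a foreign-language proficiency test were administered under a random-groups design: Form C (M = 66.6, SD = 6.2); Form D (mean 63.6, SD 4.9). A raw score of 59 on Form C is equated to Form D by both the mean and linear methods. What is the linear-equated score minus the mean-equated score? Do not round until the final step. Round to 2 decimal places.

Mean-equated: 59 + (63.6 − 66.6) = 56.00
Linear-equated: (4.9/6.2)(59 − 66.6) + 63.6 = 57.594
Difference = 57.594 − 56.00 = 1.59

1.59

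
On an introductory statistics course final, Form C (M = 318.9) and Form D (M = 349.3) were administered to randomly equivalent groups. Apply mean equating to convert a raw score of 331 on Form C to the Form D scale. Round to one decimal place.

Mean equating: y = x + (M_Y − M_X) = 331 + (349.3 − 318.9) = 361.4

361.4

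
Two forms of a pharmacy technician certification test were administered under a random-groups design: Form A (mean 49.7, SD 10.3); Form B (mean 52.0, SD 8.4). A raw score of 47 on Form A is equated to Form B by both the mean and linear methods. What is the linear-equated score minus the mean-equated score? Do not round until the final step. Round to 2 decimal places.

0.50

Mean-equated: 47 + (52.0 − 49.7) = 49.30
Linear-equated: (8.4/10.3)(47 − 49.7) + 52.0 = 49.798
Difference = 49.798 − 49.30 = 0.50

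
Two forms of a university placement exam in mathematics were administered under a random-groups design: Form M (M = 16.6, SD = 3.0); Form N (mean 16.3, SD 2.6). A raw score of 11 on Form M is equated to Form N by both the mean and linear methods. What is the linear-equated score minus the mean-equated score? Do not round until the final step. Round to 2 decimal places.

0.75

Mean-equated: 11 + (16.3 − 16.6) = 10.70
Linear-equated: (2.6/3.0)(11 − 16.6) + 16.3 = 11.447
Difference = 11.447 − 10.70 = 0.75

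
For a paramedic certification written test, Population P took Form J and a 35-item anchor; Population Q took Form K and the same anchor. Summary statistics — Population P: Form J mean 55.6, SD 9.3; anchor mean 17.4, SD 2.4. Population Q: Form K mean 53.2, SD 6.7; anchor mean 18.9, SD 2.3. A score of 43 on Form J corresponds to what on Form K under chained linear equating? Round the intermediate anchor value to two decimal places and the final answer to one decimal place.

39.4

Form J → anchor (Population P): v = (2.4/9.3)(43 − 55.6) + 17.4 = 14.15
anchor → Form K (Population Q): y = (6.7/2.3)(14.15 − 18.9) + 53.2 = 39.4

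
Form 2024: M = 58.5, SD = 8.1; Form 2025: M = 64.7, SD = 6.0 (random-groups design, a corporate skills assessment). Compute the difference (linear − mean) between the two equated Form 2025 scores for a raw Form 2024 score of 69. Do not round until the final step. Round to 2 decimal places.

Mean-equated: 69 + (64.7 − 58.5) = 75.20
Linear-equated: (6.0/8.1)(69 − 58.5) + 64.7 = 72.478
Difference = 72.478 − 75.20 = -2.72

-2.72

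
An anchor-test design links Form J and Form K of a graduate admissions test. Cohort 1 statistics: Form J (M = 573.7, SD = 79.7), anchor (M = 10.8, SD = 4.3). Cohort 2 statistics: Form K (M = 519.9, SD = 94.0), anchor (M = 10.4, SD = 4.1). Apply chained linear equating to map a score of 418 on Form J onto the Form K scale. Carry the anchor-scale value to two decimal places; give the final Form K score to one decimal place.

336.5

Form J → anchor (Cohort 1): v = (4.3/79.7)(418 − 573.7) + 10.8 = 2.40
anchor → Form K (Cohort 2): y = (94.0/4.1)(2.40 − 10.4) + 519.9 = 336.5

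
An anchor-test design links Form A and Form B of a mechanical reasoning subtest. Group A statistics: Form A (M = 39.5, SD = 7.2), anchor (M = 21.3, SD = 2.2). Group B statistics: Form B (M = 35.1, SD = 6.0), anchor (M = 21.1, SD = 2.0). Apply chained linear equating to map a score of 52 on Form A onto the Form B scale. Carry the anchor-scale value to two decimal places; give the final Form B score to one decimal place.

47.2

Form A → anchor (Group A): v = (2.2/7.2)(52 − 39.5) + 21.3 = 25.12
anchor → Form B (Group B): y = (6.0/2.0)(25.12 − 21.1) + 35.1 = 47.2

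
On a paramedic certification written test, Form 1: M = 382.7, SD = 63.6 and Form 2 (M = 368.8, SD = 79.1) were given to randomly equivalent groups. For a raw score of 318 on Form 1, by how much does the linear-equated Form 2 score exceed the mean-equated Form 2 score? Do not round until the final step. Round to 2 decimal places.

-15.77

Mean-equated: 318 + (368.8 − 382.7) = 304.10
Linear-equated: (79.1/63.6)(318 − 382.7) + 368.8 = 288.332
Difference = 288.332 − 304.10 = -15.77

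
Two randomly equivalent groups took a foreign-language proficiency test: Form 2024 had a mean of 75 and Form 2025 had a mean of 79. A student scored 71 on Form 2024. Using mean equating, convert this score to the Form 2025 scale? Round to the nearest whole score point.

Mean equating: y = x + (M_Y − M_X) = 71 + (79 − 75) = 75

75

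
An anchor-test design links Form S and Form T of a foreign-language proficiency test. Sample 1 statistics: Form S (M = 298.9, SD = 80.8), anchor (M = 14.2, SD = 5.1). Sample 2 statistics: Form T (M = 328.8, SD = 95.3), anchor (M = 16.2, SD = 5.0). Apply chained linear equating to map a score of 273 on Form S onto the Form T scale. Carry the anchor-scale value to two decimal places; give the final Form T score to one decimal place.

Form S → anchor (Sample 1): v = (5.1/80.8)(273 − 298.9) + 14.2 = 12.57
anchor → Form T (Sample 2): y = (95.3/5.0)(12.57 − 16.2) + 328.8 = 259.6

259.6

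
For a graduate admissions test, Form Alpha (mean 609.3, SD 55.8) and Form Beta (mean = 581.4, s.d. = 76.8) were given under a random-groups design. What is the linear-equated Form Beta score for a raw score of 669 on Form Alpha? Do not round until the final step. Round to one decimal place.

663.6

Linear equating: y = (SD_Y/SD_X)(x − M_X) + M_Y
y = (76.8/55.8)(669 − 609.3) + 581.4
y = 1.376344 × 59.7 + 581.4 = 82.1677 + 581.4 = 663.6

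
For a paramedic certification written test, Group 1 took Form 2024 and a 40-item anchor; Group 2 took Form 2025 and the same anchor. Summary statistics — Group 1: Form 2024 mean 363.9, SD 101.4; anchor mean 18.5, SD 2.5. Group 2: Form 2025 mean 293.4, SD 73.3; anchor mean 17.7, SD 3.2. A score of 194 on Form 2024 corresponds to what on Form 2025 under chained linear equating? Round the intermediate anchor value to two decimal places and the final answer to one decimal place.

215.7

Form 2024 → anchor (Group 1): v = (2.5/101.4)(194 − 363.9) + 18.5 = 14.31
anchor → Form 2025 (Group 2): y = (73.3/3.2)(14.31 − 17.7) + 293.4 = 215.7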